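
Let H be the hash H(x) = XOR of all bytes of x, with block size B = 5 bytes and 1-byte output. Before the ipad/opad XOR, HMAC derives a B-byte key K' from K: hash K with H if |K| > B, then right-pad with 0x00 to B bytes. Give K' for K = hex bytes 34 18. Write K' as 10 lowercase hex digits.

Key hex bytes 34 18 is 2 bytes ≤ B = 5; zero-pad to 5 bytes: K' = 34 18 00 00 00.

3418000000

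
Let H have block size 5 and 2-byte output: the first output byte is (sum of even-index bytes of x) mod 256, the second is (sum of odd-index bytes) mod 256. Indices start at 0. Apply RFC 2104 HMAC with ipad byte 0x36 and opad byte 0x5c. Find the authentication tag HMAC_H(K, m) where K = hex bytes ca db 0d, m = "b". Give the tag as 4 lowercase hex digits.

c850

Key hex bytes ca db 0d is 3 bytes ≤ B = 5; zero-pad to 5 bytes: K' = ca db 0d 00 00.
K' ⊕ ipad = fc ed 3b 36 36.  K' ⊕ opad = 96 87 51 5c 5c.
Inner input = (K'⊕ipad) ∥ m = fc ed 3b 36 36 ∥ 62.
Inner hash: even-index sum = 365 mod 256 = 109; odd-index sum = 389 mod 256 = 133 → 6d 85.
Outer input = (K'⊕opad) ∥ inner = 96 87 51 5c 5c ∥ 6d 85.
Outer hash (tag): even-index sum = 456 mod 256 = 200; odd-index sum = 336 mod 256 = 80 → c8 50.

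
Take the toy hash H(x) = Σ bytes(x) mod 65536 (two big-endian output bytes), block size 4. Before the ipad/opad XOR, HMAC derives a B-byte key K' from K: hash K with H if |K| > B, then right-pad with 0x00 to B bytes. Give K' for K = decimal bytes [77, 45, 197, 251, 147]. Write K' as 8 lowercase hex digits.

02cd0000

|K| = 5 > B = 4, so first hash the key.
H(K): sum = 77+45+197+251+147 = 717 → 02 cd.
Zero-pad H(K) = 02 cd to 4 bytes: K' = 02 cd 00 00.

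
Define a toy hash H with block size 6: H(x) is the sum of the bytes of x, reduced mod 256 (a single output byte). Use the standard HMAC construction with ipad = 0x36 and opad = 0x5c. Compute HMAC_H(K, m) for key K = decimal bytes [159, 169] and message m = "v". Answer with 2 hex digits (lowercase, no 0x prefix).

be

Key decimal bytes [159, 169] = 9f a9 is 2 bytes ≤ B = 6; zero-pad to 6 bytes: K' = 9f a9 00 00 00 00.
K' ⊕ ipad = a9 9f 36 36 36 36.  K' ⊕ opad = c3 f5 5c 5c 5c 5c.
Inner input = (K'⊕ipad) ∥ m = a9 9f 36 36 36 36 ∥ 76.
Inner hash: sum = 169+159+54+54+54+54+118 = 662; mod 256 = 150 → 96.
Outer input = (K'⊕opad) ∥ inner = c3 f5 5c 5c 5c 5c ∥ 96.
Outer hash (tag): sum = 195+245+92+92+92+92+150 = 958; mod 256 = 190 → be.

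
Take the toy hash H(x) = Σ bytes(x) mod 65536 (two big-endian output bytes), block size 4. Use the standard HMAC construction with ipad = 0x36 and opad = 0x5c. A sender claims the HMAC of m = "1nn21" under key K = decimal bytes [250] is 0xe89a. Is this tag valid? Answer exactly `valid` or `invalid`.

invalid

Key decimal bytes [250] = fa is 1 byte ≤ B = 4; zero-pad to 4 bytes: K' = fa 00 00 00.
K' ⊕ ipad = cc 36 36 36; K' ⊕ opad = a6 5c 5c 5c.
Inner hash: sum = 204+54+54+54+49+110+110+50+49 = 734 → 02 de.
Outer hash (recomputed tag): sum = 166+92+92+92+2+222 = 666 → 02 9a.
Recomputed tag = 029a; claimed = e89a → mismatch.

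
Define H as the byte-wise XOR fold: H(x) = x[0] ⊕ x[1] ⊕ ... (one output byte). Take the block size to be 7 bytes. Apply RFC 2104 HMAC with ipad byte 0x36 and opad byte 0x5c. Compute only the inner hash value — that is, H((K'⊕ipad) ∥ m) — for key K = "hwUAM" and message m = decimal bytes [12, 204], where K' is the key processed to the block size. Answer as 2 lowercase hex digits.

Key "hwUAM" = 68 77 55 41 4d is 5 bytes ≤ B = 7; zero-pad to 7 bytes: K' = 68 77 55 41 4d 00 00.
K' ⊕ ipad = 5e 41 63 77 7b 36 36.
Inner input = 5e 41 63 77 7b 36 36 ∥ 0c cc.
Inner hash: XOR 5e⊕41⊕63⊕77⊕7b⊕36⊕36⊕0c⊕cc = b0.

b0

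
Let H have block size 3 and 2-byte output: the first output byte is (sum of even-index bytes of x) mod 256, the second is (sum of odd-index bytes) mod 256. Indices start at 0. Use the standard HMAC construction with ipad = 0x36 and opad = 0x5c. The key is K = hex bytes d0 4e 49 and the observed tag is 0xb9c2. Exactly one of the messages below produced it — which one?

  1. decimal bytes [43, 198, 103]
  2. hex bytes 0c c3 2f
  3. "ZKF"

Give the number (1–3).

3

Key hex bytes d0 4e 49 is exactly B = 3 bytes: K' = d0 4e 49.
K' ⊕ ipad = e6 78 7f; K' ⊕ opad = 8c 12 15.
m1: inner = H(e6 78 7f 2b c6 67) = 2b 0a; tag = H(8c 12 15 2b 0a) = ab3d
m2: inner = H(e6 78 7f 0c c3 2f) = 28 b3; tag = H(8c 12 15 28 b3) = 543a
m3: inner = H(e6 78 7f 5a 4b 46) = b0 18; tag = H(8c 12 15 b0 18) = b9c2 ← matches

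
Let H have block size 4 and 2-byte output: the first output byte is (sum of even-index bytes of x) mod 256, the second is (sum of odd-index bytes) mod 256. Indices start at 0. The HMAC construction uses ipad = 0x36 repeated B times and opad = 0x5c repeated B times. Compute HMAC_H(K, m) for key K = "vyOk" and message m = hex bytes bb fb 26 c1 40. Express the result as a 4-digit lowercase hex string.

17c4

Key "vyOk" = 76 79 4f 6b is exactly B = 4 bytes: K' = 76 79 4f 6b.
K' ⊕ ipad = 40 4f 79 5d.  K' ⊕ opad = 2a 25 13 37.
Inner input = (K'⊕ipad) ∥ m = 40 4f 79 5d ∥ bb fb 26 c1 40.
Inner hash: even-index sum = 474 mod 256 = 218; odd-index sum = 616 mod 256 = 104 → da 68.
Outer input = (K'⊕opad) ∥ inner = 2a 25 13 37 ∥ da 68.
Outer hash (tag): even-index sum = 279 mod 256 = 23; odd-index sum = 196 mod 256 = 196 → 17 c4.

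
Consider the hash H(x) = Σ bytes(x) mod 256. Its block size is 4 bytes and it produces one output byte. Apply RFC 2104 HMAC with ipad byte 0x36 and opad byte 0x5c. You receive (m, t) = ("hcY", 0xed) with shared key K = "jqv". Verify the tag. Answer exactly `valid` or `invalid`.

Key "jqv" = 6a 71 76 is 3 bytes ≤ B = 4; zero-pad to 4 bytes: K' = 6a 71 76 00.
K' ⊕ ipad = 5c 47 40 36; K' ⊕ opad = 36 2d 2a 5c.
Inner hash: sum = 92+71+64+54+104+99+89 = 573; mod 256 = 61 → 3d.
Outer hash (recomputed tag): sum = 54+45+42+92+61 = 294; mod 256 = 38 → 26.
Recomputed tag = 26; claimed = ed → mismatch.

invalid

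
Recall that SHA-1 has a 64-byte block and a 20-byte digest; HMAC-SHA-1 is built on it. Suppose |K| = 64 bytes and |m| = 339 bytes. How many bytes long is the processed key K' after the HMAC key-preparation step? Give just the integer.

Key is 64 ≤ 64 bytes, zero-padded: |K'| = 64.

64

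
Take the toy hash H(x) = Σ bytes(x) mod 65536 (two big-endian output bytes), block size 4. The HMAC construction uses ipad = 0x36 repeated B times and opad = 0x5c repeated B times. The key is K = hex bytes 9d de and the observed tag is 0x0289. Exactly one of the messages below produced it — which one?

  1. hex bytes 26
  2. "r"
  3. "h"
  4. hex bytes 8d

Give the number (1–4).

4

Key hex bytes 9d de is 2 bytes ≤ B = 4; zero-pad to 4 bytes: K' = 9d de 00 00.
K' ⊕ ipad = ab e8 36 36; K' ⊕ opad = c1 82 5c 5c.
m1: inner = H(ab e8 36 36 26) = 02 25; tag = H(c1 82 5c 5c 02 25) = 0222
m2: inner = H(ab e8 36 36 72) = 02 71; tag = H(c1 82 5c 5c 02 71) = 026e
m3: inner = H(ab e8 36 36 68) = 02 67; tag = H(c1 82 5c 5c 02 67) = 0264
m4: inner = H(ab e8 36 36 8d) = 02 8c; tag = H(c1 82 5c 5c 02 8c) = 0289 ← matches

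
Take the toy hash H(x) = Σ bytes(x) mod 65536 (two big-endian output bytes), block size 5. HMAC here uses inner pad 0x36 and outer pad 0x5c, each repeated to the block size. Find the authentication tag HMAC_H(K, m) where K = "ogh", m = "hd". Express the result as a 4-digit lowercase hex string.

019c

Key "ogh" = 6f 67 68 is 3 bytes ≤ B = 5; zero-pad to 5 bytes: K' = 6f 67 68 00 00.
K' ⊕ ipad = 59 51 5e 36 36.  K' ⊕ opad = 33 3b 34 5c 5c.
Inner input = (K'⊕ipad) ∥ m = 59 51 5e 36 36 ∥ 68 64.
Inner hash: sum = 89+81+94+54+54+104+100 = 576 → 02 40.
Outer input = (K'⊕opad) ∥ inner = 33 3b 34 5c 5c ∥ 02 40.
Outer hash (tag): sum = 51+59+52+92+92+2+64 = 412 → 01 9c.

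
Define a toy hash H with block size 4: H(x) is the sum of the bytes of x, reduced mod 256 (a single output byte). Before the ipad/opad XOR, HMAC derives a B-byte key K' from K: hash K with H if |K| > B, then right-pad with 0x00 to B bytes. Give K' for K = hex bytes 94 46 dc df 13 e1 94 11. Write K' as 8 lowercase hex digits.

|K| = 8 > B = 4, so first hash the key.
H(K): sum = 148+70+220+223+19+225+148+17 = 1070; mod 256 = 46 → 2e.
Zero-pad H(K) = 2e to 4 bytes: K' = 2e 00 00 00.

2e000000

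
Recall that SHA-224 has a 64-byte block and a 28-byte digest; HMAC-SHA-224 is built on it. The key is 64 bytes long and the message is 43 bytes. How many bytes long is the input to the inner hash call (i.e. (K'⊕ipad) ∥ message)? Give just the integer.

107

Key is 64 ≤ 64 bytes, zero-padded: |K'| = 64.
Inner input = (K'⊕ipad) ∥ m → 64 + 43 = 107 bytes.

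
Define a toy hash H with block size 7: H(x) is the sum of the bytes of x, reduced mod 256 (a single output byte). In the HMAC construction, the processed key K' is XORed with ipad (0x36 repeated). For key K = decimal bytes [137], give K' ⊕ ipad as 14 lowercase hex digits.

Key decimal bytes [137] = 89 is 1 byte ≤ B = 7; zero-pad to 7 bytes: K' = 89 00 00 00 00 00 00.
XOR each byte with 0x36: 89⊕36=bf, 00⊕36=36, 00⊕36=36, 00⊕36=36, 00⊕36=36, 00⊕36=36, 00⊕36=36.

bf363636363636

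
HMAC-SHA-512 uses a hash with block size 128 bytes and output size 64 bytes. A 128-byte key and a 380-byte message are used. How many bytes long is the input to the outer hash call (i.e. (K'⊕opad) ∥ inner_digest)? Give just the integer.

192

Key is 128 ≤ 128 bytes, zero-padded: |K'| = 128.
Outer input = (K'⊕opad) ∥ H(inner) → 128 + 64 = 192 bytes.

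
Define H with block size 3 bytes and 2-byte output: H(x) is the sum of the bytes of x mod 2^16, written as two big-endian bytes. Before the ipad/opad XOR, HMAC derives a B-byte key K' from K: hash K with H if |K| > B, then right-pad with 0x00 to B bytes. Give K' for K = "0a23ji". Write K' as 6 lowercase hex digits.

|K| = 6 > B = 3, so first hash the key.
H(K): sum = 48+97+50+51+106+105 = 457 → 01 c9.
Zero-pad H(K) = 01 c9 to 3 bytes: K' = 01 c9 00.

01c900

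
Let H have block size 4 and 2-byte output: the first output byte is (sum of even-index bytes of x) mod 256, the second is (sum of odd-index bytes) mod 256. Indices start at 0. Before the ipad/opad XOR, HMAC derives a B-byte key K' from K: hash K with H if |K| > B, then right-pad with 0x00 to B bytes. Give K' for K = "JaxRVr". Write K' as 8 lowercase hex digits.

18250000

|K| = 6 > B = 4, so first hash the key.
H(K): even-index sum = 280 mod 256 = 24; odd-index sum = 293 mod 256 = 37 → 18 25.
Zero-pad H(K) = 18 25 to 4 bytes: K' = 18 25 00 00.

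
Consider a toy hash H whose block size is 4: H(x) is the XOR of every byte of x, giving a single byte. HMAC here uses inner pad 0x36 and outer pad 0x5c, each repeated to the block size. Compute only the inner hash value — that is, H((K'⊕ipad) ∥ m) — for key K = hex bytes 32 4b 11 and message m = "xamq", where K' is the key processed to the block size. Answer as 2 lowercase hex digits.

6d

Key hex bytes 32 4b 11 is 3 bytes ≤ B = 4; zero-pad to 4 bytes: K' = 32 4b 11 00.
K' ⊕ ipad = 04 7d 27 36.
Inner input = 04 7d 27 36 ∥ 78 61 6d 71.
Inner hash: XOR 04⊕7d⊕27⊕36⊕78⊕61⊕6d⊕71 = 6d.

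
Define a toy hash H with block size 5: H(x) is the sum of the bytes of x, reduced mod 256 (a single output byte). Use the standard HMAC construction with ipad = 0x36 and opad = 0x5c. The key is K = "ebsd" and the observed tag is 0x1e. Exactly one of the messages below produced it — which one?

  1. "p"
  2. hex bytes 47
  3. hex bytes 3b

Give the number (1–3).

1

Key "ebsd" = 65 62 73 64 is 4 bytes ≤ B = 5; zero-pad to 5 bytes: K' = 65 62 73 64 00.
K' ⊕ ipad = 53 54 45 52 36; K' ⊕ opad = 39 3e 2f 38 5c.
m1: inner = H(53 54 45 52 36 70) = e4; tag = H(39 3e 2f 38 5c e4) = 1e ← matches
m2: inner = H(53 54 45 52 36 47) = bb; tag = H(39 3e 2f 38 5c bb) = f5
m3: inner = H(53 54 45 52 36 3b) = af; tag = H(39 3e 2f 38 5c af) = e9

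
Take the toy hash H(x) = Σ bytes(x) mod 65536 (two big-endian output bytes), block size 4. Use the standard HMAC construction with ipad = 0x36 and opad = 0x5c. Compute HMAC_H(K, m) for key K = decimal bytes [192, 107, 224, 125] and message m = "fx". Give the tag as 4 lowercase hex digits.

0205

Key decimal bytes [192, 107, 224, 125] = c0 6b e0 7d is exactly B = 4 bytes: K' = c0 6b e0 7d.
K' ⊕ ipad = f6 5d d6 4b.  K' ⊕ opad = 9c 37 bc 21.
Inner input = (K'⊕ipad) ∥ m = f6 5d d6 4b ∥ 66 78.
Inner hash: sum = 246+93+214+75+102+120 = 850 → 03 52.
Outer input = (K'⊕opad) ∥ inner = 9c 37 bc 21 ∥ 03 52.
Outer hash (tag): sum = 156+55+188+33+3+82 = 517 → 02 05.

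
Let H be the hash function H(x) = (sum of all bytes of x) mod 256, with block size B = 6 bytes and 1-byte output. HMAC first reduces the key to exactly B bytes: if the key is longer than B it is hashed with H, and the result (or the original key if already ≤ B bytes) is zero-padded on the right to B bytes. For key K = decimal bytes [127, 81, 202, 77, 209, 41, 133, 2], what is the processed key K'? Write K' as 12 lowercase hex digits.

680000000000

|K| = 8 > B = 6, so first hash the key.
H(K): sum = 127+81+202+77+209+41+133+2 = 872; mod 256 = 104 → 68.
Zero-pad H(K) = 68 to 6 bytes: K' = 68 00 00 00 00 00.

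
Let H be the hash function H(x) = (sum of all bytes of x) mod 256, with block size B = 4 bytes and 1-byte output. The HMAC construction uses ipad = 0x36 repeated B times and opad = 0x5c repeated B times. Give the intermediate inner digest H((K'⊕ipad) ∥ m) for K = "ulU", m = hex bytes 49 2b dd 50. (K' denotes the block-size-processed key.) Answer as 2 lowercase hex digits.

Key "ulU" = 75 6c 55 is 3 bytes ≤ B = 4; zero-pad to 4 bytes: K' = 75 6c 55 00.
K' ⊕ ipad = 43 5a 63 36.
Inner input = 43 5a 63 36 ∥ 49 2b dd 50.
Inner hash: sum = 67+90+99+54+73+43+221+80 = 727; mod 256 = 215 → d7.

d7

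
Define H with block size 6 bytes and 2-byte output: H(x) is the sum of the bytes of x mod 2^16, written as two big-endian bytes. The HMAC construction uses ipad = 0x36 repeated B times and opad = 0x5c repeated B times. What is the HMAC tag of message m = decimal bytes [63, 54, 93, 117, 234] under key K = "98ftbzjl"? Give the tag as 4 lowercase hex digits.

Key "98ftbzjl" = 39 38 66 74 62 7a 6a 6c is 8 bytes > B = 6, so hash it first: H(key) = 02 fd, then zero-pad to 6 bytes: K' = 02 fd 00 00 00 00.
K' ⊕ ipad = 34 cb 36 36 36 36.  K' ⊕ opad = 5e a1 5c 5c 5c 5c.
Inner input = (K'⊕ipad) ∥ m = 34 cb 36 36 36 36 ∥ 3f 36 5d 75 ea.
Inner hash: sum = 52+203+54+54+54+54+63+54+93+117+234 = 1032 → 04 08.
Outer input = (K'⊕opad) ∥ inner = 5e a1 5c 5c 5c 5c ∥ 04 08.
Outer hash (tag): sum = 94+161+92+92+92+92+4+8 = 635 → 02 7b.

027b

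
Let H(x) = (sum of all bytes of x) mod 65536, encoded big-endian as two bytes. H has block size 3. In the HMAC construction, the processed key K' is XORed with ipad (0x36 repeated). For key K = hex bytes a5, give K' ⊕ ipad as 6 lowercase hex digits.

Key hex bytes a5 is 1 byte ≤ B = 3; zero-pad to 3 bytes: K' = a5 00 00.
XOR each byte with 0x36: a5⊕36=93, 00⊕36=36, 00⊕36=36.

933636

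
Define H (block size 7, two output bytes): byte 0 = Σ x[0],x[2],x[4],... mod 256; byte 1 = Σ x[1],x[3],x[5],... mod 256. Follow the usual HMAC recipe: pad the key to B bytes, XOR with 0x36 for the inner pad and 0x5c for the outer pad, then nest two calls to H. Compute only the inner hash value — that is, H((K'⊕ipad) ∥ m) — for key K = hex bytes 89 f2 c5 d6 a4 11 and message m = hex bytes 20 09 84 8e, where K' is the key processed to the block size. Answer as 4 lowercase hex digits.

Key hex bytes 89 f2 c5 d6 a4 11 is 6 bytes ≤ B = 7; zero-pad to 7 bytes: K' = 89 f2 c5 d6 a4 11 00.
K' ⊕ ipad = bf c4 f3 e0 92 27 36.
Inner input = bf c4 f3 e0 92 27 36 ∥ 20 09 84 8e.
Inner hash: even-index sum = 785 mod 256 = 17; odd-index sum = 623 mod 256 = 111 → 11 6f.

116f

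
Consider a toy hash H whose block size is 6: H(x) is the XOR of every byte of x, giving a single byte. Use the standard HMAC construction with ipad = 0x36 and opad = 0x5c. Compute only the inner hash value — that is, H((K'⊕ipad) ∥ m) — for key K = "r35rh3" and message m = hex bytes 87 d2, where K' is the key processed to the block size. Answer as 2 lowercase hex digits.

Key "r35rh3" = 72 33 35 72 68 33 is exactly B = 6 bytes: K' = 72 33 35 72 68 33.
K' ⊕ ipad = 44 05 03 44 5e 05.
Inner input = 44 05 03 44 5e 05 ∥ 87 d2.
Inner hash: XOR 44⊕05⊕03⊕44⊕5e⊕05⊕87⊕d2 = 08.

08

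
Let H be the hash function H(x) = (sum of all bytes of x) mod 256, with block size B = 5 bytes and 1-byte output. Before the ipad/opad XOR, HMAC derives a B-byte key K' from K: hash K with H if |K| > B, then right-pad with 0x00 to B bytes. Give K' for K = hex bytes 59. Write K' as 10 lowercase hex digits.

5900000000

Key hex bytes 59 is 1 byte ≤ B = 5; zero-pad to 5 bytes: K' = 59 00 00 00 00.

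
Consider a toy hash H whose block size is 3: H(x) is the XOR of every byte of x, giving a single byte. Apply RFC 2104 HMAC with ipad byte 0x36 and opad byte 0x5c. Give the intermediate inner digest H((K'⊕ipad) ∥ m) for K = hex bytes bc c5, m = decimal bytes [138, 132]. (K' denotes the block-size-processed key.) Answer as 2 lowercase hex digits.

Key hex bytes bc c5 is 2 bytes ≤ B = 3; zero-pad to 3 bytes: K' = bc c5 00.
K' ⊕ ipad = 8a f3 36.
Inner input = 8a f3 36 ∥ 8a 84.
Inner hash: XOR 8a⊕f3⊕36⊕8a⊕84 = 41.

41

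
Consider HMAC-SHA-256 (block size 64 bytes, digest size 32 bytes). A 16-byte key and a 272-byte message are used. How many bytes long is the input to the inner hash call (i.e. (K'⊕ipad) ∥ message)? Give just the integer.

Key is 16 ≤ 64 bytes, zero-padded: |K'| = 64.
Inner input = (K'⊕ipad) ∥ m → 64 + 272 = 336 bytes.

336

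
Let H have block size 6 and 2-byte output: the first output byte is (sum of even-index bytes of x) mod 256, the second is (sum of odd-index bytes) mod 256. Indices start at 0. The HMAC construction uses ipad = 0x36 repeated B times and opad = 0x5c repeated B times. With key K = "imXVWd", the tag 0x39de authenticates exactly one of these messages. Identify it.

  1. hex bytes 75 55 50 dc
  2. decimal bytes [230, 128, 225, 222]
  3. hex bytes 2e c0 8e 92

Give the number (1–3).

Key "imXVWd" = 69 6d 58 56 57 64 is exactly B = 6 bytes: K' = 69 6d 58 56 57 64.
K' ⊕ ipad = 5f 5b 6e 60 61 52; K' ⊕ opad = 35 31 04 0a 0b 38.
m1: inner = H(5f 5b 6e 60 61 52 75 55 50 dc) = f3 3e; tag = H(35 31 04 0a 0b 38 f3 3e) = 37b1
m2: inner = H(5f 5b 6e 60 61 52 e6 80 e1 de) = f5 6b; tag = H(35 31 04 0a 0b 38 f5 6b) = 39de ← matches
m3: inner = H(5f 5b 6e 60 61 52 2e c0 8e 92) = ea 5f; tag = H(35 31 04 0a 0b 38 ea 5f) = 2ed2

2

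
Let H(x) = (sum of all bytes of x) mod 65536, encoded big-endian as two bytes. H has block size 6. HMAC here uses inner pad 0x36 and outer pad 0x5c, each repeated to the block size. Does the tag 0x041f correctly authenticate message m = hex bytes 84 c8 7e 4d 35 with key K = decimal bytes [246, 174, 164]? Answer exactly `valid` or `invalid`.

invalid

Key decimal bytes [246, 174, 164] = f6 ae a4 is 3 bytes ≤ B = 6; zero-pad to 6 bytes: K' = f6 ae a4 00 00 00.
K' ⊕ ipad = c0 98 92 36 36 36; K' ⊕ opad = aa f2 f8 5c 5c 5c.
Inner hash: sum = 192+152+146+54+54+54+132+200+126+77+53 = 1240 → 04 d8.
Outer hash (recomputed tag): sum = 170+242+248+92+92+92+4+216 = 1156 → 04 84.
Recomputed tag = 0484; claimed = 041f → mismatch.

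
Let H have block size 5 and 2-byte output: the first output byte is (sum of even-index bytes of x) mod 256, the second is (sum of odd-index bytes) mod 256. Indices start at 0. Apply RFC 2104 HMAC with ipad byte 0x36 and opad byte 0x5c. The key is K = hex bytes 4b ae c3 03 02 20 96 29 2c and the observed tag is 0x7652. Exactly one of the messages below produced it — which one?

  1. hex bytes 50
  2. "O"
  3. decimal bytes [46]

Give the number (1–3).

Key hex bytes 4b ae c3 03 02 20 96 29 2c is 9 bytes > B = 5, so hash it first: H(key) = d2 fa, then zero-pad to 5 bytes: K' = d2 fa 00 00 00.
K' ⊕ ipad = e4 cc 36 36 36; K' ⊕ opad = 8e a6 5c 5c 5c.
m1: inner = H(e4 cc 36 36 36 50) = 50 52; tag = H(8e a6 5c 5c 5c 50 52) = 9852
m2: inner = H(e4 cc 36 36 36 4f) = 50 51; tag = H(8e a6 5c 5c 5c 50 51) = 9752
m3: inner = H(e4 cc 36 36 36 2e) = 50 30; tag = H(8e a6 5c 5c 5c 50 30) = 7652 ← matches

3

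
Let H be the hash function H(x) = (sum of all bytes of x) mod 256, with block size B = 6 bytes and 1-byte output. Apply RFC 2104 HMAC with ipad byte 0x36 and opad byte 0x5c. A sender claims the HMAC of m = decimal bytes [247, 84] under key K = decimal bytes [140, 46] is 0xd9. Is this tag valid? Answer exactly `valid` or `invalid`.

Key decimal bytes [140, 46] = 8c 2e is 2 bytes ≤ B = 6; zero-pad to 6 bytes: K' = 8c 2e 00 00 00 00.
K' ⊕ ipad = ba 18 36 36 36 36; K' ⊕ opad = d0 72 5c 5c 5c 5c.
Inner hash: sum = 186+24+54+54+54+54+247+84 = 757; mod 256 = 245 → f5.
Outer hash (recomputed tag): sum = 208+114+92+92+92+92+245 = 935; mod 256 = 167 → a7.
Recomputed tag = a7; claimed = d9 → mismatch.

invalid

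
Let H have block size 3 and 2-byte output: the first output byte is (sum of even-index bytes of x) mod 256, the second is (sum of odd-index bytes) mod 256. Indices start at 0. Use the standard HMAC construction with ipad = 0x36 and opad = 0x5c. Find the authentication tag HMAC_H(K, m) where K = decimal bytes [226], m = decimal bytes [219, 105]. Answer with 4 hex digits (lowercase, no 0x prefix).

2bcf

Key decimal bytes [226] = e2 is 1 byte ≤ B = 3; zero-pad to 3 bytes: K' = e2 00 00.
K' ⊕ ipad = d4 36 36.  K' ⊕ opad = be 5c 5c.
Inner input = (K'⊕ipad) ∥ m = d4 36 36 ∥ db 69.
Inner hash: even-index sum = 371 mod 256 = 115; odd-index sum = 273 mod 256 = 17 → 73 11.
Outer input = (K'⊕opad) ∥ inner = be 5c 5c ∥ 73 11.
Outer hash (tag): even-index sum = 299 mod 256 = 43; odd-index sum = 207 mod 256 = 207 → 2b cf.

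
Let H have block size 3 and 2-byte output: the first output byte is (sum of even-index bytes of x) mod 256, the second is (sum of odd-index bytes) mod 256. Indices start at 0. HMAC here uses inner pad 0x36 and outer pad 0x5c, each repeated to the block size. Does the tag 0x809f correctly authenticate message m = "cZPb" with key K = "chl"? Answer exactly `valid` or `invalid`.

Key "chl" = 63 68 6c is exactly B = 3 bytes: K' = 63 68 6c.
K' ⊕ ipad = 55 5e 5a; K' ⊕ opad = 3f 34 30.
Inner hash: even-index sum = 363 mod 256 = 107; odd-index sum = 273 mod 256 = 17 → 6b 11.
Outer hash (recomputed tag): even-index sum = 128 mod 256 = 128; odd-index sum = 159 mod 256 = 159 → 80 9f.
Recomputed tag = 809f; claimed = 809f → match.

valid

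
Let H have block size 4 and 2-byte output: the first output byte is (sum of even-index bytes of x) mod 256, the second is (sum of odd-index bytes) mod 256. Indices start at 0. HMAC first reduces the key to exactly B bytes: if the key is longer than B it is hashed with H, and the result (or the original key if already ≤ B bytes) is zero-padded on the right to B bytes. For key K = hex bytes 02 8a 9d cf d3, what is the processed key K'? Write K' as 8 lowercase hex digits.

72590000

|K| = 5 > B = 4, so first hash the key.
H(K): even-index sum = 370 mod 256 = 114; odd-index sum = 345 mod 256 = 89 → 72 59.
Zero-pad H(K) = 72 59 to 4 bytes: K' = 72 59 00 00.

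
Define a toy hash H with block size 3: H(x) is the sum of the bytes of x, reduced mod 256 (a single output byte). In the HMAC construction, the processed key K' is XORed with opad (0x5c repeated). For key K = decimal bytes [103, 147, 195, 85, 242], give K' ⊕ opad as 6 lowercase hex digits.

Key decimal bytes [103, 147, 195, 85, 242] = 67 93 c3 55 f2 is 5 bytes > B = 3, so hash it first: H(key) = 04, then zero-pad to 3 bytes: K' = 04 00 00.
XOR each byte with 0x5c: 04⊕5c=58, 00⊕5c=5c, 00⊕5c=5c.

585c5c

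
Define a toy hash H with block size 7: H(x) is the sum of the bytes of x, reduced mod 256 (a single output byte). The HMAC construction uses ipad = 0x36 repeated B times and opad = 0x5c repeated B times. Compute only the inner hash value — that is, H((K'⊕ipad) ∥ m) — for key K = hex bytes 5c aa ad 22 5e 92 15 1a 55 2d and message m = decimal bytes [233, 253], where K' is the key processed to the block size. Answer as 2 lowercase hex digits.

Key hex bytes 5c aa ad 22 5e 92 15 1a 55 2d is 10 bytes > B = 7, so hash it first: H(key) = 76, then zero-pad to 7 bytes: K' = 76 00 00 00 00 00 00.
K' ⊕ ipad = 40 36 36 36 36 36 36.
Inner input = 40 36 36 36 36 36 36 ∥ e9 fd.
Inner hash: sum = 64+54+54+54+54+54+54+233+253 = 874; mod 256 = 106 → 6a.

6a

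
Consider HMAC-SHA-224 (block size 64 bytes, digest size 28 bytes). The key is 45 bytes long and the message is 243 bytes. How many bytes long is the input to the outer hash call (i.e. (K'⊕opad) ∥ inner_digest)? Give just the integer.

Key is 45 ≤ 64 bytes, zero-padded: |K'| = 64.
Outer input = (K'⊕opad) ∥ H(inner) → 64 + 28 = 92 bytes.

92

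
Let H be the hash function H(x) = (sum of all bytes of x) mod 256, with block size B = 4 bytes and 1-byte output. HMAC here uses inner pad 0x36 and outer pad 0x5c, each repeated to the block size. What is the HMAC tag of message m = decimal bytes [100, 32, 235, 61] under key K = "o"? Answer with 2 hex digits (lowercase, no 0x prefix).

ee

Key "o" = 6f is 1 byte ≤ B = 4; zero-pad to 4 bytes: K' = 6f 00 00 00.
K' ⊕ ipad = 59 36 36 36.  K' ⊕ opad = 33 5c 5c 5c.
Inner input = (K'⊕ipad) ∥ m = 59 36 36 36 ∥ 64 20 eb 3d.
Inner hash: sum = 89+54+54+54+100+32+235+61 = 679; mod 256 = 167 → a7.
Outer input = (K'⊕opad) ∥ inner = 33 5c 5c 5c ∥ a7.
Outer hash (tag): sum = 51+92+92+92+167 = 494; mod 256 = 238 → ee.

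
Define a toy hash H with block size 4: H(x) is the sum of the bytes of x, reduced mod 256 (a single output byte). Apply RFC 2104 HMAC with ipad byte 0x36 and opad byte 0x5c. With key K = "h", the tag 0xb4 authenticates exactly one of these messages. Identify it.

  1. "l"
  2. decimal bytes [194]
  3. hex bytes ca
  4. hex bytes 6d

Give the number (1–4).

Key "h" = 68 is 1 byte ≤ B = 4; zero-pad to 4 bytes: K' = 68 00 00 00.
K' ⊕ ipad = 5e 36 36 36; K' ⊕ opad = 34 5c 5c 5c.
m1: inner = H(5e 36 36 36 6c) = 6c; tag = H(34 5c 5c 5c 6c) = b4 ← matches
m2: inner = H(5e 36 36 36 c2) = c2; tag = H(34 5c 5c 5c c2) = 0a
m3: inner = H(5e 36 36 36 ca) = ca; tag = H(34 5c 5c 5c ca) = 12
m4: inner = H(5e 36 36 36 6d) = 6d; tag = H(34 5c 5c 5c 6d) = b5

1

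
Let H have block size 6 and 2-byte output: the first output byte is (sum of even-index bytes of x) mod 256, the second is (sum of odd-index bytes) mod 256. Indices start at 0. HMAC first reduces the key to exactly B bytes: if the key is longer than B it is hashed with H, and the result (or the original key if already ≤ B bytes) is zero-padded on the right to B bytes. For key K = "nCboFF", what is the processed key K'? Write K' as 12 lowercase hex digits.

6e43626f4646

Key "nCboFF" = 6e 43 62 6f 46 46 is exactly B = 6 bytes: K' = 6e 43 62 6f 46 46.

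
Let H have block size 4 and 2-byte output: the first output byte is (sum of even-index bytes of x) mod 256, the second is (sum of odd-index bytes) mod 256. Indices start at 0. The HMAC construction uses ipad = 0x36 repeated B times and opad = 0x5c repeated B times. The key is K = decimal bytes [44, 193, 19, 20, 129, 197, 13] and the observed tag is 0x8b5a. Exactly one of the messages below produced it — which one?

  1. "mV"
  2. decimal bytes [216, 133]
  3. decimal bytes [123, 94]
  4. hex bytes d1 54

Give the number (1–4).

1

Key decimal bytes [44, 193, 19, 20, 129, 197, 13] = 2c c1 13 14 81 c5 0d is 7 bytes > B = 4, so hash it first: H(key) = cd 9a, then zero-pad to 4 bytes: K' = cd 9a 00 00.
K' ⊕ ipad = fb ac 36 36; K' ⊕ opad = 91 c6 5c 5c.
m1: inner = H(fb ac 36 36 6d 56) = 9e 38; tag = H(91 c6 5c 5c 9e 38) = 8b5a ← matches
m2: inner = H(fb ac 36 36 d8 85) = 09 67; tag = H(91 c6 5c 5c 09 67) = f689
m3: inner = H(fb ac 36 36 7b 5e) = ac 40; tag = H(91 c6 5c 5c ac 40) = 9962
m4: inner = H(fb ac 36 36 d1 54) = 02 36; tag = H(91 c6 5c 5c 02 36) = ef58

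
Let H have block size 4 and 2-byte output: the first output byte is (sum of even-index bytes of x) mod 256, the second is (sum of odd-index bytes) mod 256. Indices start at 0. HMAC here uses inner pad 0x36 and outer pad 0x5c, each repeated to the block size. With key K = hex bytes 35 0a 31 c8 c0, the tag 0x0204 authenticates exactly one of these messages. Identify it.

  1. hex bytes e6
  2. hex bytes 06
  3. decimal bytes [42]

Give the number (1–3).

Key hex bytes 35 0a 31 c8 c0 is 5 bytes > B = 4, so hash it first: H(key) = 26 d2, then zero-pad to 4 bytes: K' = 26 d2 00 00.
K' ⊕ ipad = 10 e4 36 36; K' ⊕ opad = 7a 8e 5c 5c.
m1: inner = H(10 e4 36 36 e6) = 2c 1a; tag = H(7a 8e 5c 5c 2c 1a) = 0204 ← matches
m2: inner = H(10 e4 36 36 06) = 4c 1a; tag = H(7a 8e 5c 5c 4c 1a) = 2204
m3: inner = H(10 e4 36 36 2a) = 70 1a; tag = H(7a 8e 5c 5c 70 1a) = 4604

1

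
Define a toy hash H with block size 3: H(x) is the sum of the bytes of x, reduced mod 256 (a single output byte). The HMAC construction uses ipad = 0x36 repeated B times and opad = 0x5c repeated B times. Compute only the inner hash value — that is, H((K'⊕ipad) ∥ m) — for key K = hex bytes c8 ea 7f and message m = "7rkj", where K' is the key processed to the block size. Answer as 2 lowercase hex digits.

a1

Key hex bytes c8 ea 7f is exactly B = 3 bytes: K' = c8 ea 7f.
K' ⊕ ipad = fe dc 49.
Inner input = fe dc 49 ∥ 37 72 6b 6a.
Inner hash: sum = 254+220+73+55+114+107+106 = 929; mod 256 = 161 → a1.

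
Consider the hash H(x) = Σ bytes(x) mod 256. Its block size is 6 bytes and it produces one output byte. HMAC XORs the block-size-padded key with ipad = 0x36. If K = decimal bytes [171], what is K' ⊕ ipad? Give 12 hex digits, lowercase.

Key decimal bytes [171] = ab is 1 byte ≤ B = 6; zero-pad to 6 bytes: K' = ab 00 00 00 00 00.
XOR each byte with 0x36: ab⊕36=9d, 00⊕36=36, 00⊕36=36, 00⊕36=36, 00⊕36=36, 00⊕36=36.

9d3636363636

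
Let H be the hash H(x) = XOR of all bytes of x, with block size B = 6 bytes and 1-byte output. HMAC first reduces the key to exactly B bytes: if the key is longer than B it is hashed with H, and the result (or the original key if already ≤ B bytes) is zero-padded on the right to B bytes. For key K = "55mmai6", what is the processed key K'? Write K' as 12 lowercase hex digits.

|K| = 7 > B = 6, so first hash the key.
H(K): XOR 35⊕35⊕6d⊕6d⊕61⊕69⊕36 = 3e.
Zero-pad H(K) = 3e to 6 bytes: K' = 3e 00 00 00 00 00.

3e0000000000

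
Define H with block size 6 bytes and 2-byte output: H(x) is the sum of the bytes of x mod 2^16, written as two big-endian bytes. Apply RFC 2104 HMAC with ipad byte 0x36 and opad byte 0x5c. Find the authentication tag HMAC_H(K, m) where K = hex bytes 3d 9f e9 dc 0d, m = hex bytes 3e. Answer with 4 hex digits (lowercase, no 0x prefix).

0335

Key hex bytes 3d 9f e9 dc 0d is 5 bytes ≤ B = 6; zero-pad to 6 bytes: K' = 3d 9f e9 dc 0d 00.
K' ⊕ ipad = 0b a9 df ea 3b 36.  K' ⊕ opad = 61 c3 b5 80 51 5c.
Inner input = (K'⊕ipad) ∥ m = 0b a9 df ea 3b 36 ∥ 3e.
Inner hash: sum = 11+169+223+234+59+54+62 = 812 → 03 2c.
Outer input = (K'⊕opad) ∥ inner = 61 c3 b5 80 51 5c ∥ 03 2c.
Outer hash (tag): sum = 97+195+181+128+81+92+3+44 = 821 → 03 35.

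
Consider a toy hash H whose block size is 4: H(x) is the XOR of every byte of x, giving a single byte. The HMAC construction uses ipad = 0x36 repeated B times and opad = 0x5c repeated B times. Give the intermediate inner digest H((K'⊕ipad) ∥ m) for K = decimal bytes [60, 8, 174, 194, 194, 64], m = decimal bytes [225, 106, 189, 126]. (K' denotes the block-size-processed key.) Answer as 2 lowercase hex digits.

92

Key decimal bytes [60, 8, 174, 194, 194, 64] = 3c 08 ae c2 c2 40 is 6 bytes > B = 4, so hash it first: H(key) = da, then zero-pad to 4 bytes: K' = da 00 00 00.
K' ⊕ ipad = ec 36 36 36.
Inner input = ec 36 36 36 ∥ e1 6a bd 7e.
Inner hash: XOR ec⊕36⊕36⊕36⊕e1⊕6a⊕bd⊕7e = 92.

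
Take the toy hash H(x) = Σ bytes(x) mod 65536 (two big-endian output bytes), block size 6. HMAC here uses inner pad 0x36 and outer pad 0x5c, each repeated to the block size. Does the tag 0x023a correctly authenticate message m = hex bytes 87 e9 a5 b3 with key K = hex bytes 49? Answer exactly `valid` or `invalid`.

Key hex bytes 49 is 1 byte ≤ B = 6; zero-pad to 6 bytes: K' = 49 00 00 00 00 00.
K' ⊕ ipad = 7f 36 36 36 36 36; K' ⊕ opad = 15 5c 5c 5c 5c 5c.
Inner hash: sum = 127+54+54+54+54+54+135+233+165+179 = 1109 → 04 55.
Outer hash (recomputed tag): sum = 21+92+92+92+92+92+4+85 = 570 → 02 3a.
Recomputed tag = 023a; claimed = 023a → match.

valid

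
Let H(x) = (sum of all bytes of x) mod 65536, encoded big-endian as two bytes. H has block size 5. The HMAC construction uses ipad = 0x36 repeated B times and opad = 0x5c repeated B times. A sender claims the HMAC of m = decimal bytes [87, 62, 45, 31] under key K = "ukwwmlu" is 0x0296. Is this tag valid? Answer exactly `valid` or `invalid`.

Key "ukwwmlu" = 75 6b 77 77 6d 6c 75 is 7 bytes > B = 5, so hash it first: H(key) = 03 1c, then zero-pad to 5 bytes: K' = 03 1c 00 00 00.
K' ⊕ ipad = 35 2a 36 36 36; K' ⊕ opad = 5f 40 5c 5c 5c.
Inner hash: sum = 53+42+54+54+54+87+62+45+31 = 482 → 01 e2.
Outer hash (recomputed tag): sum = 95+64+92+92+92+1+226 = 662 → 02 96.
Recomputed tag = 0296; claimed = 0296 → match.

valid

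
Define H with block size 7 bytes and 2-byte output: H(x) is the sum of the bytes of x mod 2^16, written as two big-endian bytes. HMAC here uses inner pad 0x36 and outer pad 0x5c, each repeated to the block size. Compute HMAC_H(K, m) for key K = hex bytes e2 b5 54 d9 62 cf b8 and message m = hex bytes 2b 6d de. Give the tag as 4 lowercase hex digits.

Key hex bytes e2 b5 54 d9 62 cf b8 is exactly B = 7 bytes: K' = e2 b5 54 d9 62 cf b8.
K' ⊕ ipad = d4 83 62 ef 54 f9 8e.  K' ⊕ opad = be e9 08 85 3e 93 e4.
Inner input = (K'⊕ipad) ∥ m = d4 83 62 ef 54 f9 8e ∥ 2b 6d de.
Inner hash: sum = 212+131+98+239+84+249+142+43+109+222 = 1529 → 05 f9.
Outer input = (K'⊕opad) ∥ inner = be e9 08 85 3e 93 e4 ∥ 05 f9.
Outer hash (tag): sum = 190+233+8+133+62+147+228+5+249 = 1255 → 04 e7.

04e7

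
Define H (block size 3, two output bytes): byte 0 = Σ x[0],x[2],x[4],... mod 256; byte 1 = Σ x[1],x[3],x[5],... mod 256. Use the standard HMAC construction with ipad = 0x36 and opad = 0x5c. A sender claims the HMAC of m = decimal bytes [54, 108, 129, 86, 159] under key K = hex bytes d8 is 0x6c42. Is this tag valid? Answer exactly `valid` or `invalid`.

Key hex bytes d8 is 1 byte ≤ B = 3; zero-pad to 3 bytes: K' = d8 00 00.
K' ⊕ ipad = ee 36 36; K' ⊕ opad = 84 5c 5c.
Inner hash: even-index sum = 486 mod 256 = 230; odd-index sum = 396 mod 256 = 140 → e6 8c.
Outer hash (recomputed tag): even-index sum = 364 mod 256 = 108; odd-index sum = 322 mod 256 = 66 → 6c 42.
Recomputed tag = 6c42; claimed = 6c42 → match.

valid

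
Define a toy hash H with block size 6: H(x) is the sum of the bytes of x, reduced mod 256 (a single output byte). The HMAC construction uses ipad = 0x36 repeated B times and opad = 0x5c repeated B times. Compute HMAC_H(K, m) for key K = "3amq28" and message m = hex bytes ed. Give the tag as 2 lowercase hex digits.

d9

Key "3amq28" = 33 61 6d 71 32 38 is exactly B = 6 bytes: K' = 33 61 6d 71 32 38.
K' ⊕ ipad = 05 57 5b 47 04 0e.  K' ⊕ opad = 6f 3d 31 2d 6e 64.
Inner input = (K'⊕ipad) ∥ m = 05 57 5b 47 04 0e ∥ ed.
Inner hash: sum = 5+87+91+71+4+14+237 = 509; mod 256 = 253 → fd.
Outer input = (K'⊕opad) ∥ inner = 6f 3d 31 2d 6e 64 ∥ fd.
Outer hash (tag): sum = 111+61+49+45+110+100+253 = 729; mod 256 = 217 → d9.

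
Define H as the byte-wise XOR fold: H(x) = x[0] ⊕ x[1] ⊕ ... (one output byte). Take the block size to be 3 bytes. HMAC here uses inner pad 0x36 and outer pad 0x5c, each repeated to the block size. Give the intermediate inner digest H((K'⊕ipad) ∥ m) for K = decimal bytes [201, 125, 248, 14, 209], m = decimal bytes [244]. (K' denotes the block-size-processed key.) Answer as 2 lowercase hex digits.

51

Key decimal bytes [201, 125, 248, 14, 209] = c9 7d f8 0e d1 is 5 bytes > B = 3, so hash it first: H(key) = 93, then zero-pad to 3 bytes: K' = 93 00 00.
K' ⊕ ipad = a5 36 36.
Inner input = a5 36 36 ∥ f4.
Inner hash: XOR a5⊕36⊕36⊕f4 = 51.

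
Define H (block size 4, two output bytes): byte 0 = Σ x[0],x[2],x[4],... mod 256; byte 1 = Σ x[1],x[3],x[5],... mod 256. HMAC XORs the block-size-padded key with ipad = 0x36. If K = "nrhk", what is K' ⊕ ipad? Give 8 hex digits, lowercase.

58445e5d

Key "nrhk" = 6e 72 68 6b is exactly B = 4 bytes: K' = 6e 72 68 6b.
XOR each byte with 0x36: 6e⊕36=58, 72⊕36=44, 68⊕36=5e, 6b⊕36=5d.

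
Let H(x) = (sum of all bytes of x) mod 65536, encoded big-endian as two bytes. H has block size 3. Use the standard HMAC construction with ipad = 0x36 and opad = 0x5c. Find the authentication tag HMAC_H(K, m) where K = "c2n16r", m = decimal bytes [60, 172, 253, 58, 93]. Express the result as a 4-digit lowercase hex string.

020f

Key "c2n16r" = 63 32 6e 31 36 72 is 6 bytes > B = 3, so hash it first: H(key) = 01 dc, then zero-pad to 3 bytes: K' = 01 dc 00.
K' ⊕ ipad = 37 ea 36.  K' ⊕ opad = 5d 80 5c.
Inner input = (K'⊕ipad) ∥ m = 37 ea 36 ∥ 3c ac fd 3a 5d.
Inner hash: sum = 55+234+54+60+172+253+58+93 = 979 → 03 d3.
Outer input = (K'⊕opad) ∥ inner = 5d 80 5c ∥ 03 d3.
Outer hash (tag): sum = 93+128+92+3+211 = 527 → 02 0f.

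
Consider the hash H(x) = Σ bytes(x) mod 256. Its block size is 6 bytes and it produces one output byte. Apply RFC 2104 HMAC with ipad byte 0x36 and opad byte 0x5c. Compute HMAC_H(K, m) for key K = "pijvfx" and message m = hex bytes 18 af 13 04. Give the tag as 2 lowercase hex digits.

Key "pijvfx" = 70 69 6a 76 66 78 is exactly B = 6 bytes: K' = 70 69 6a 76 66 78.
K' ⊕ ipad = 46 5f 5c 40 50 4e.  K' ⊕ opad = 2c 35 36 2a 3a 24.
Inner input = (K'⊕ipad) ∥ m = 46 5f 5c 40 50 4e ∥ 18 af 13 04.
Inner hash: sum = 70+95+92+64+80+78+24+175+19+4 = 701; mod 256 = 189 → bd.
Outer input = (K'⊕opad) ∥ inner = 2c 35 36 2a 3a 24 ∥ bd.
Outer hash (tag): sum = 44+53+54+42+58+36+189 = 476; mod 256 = 220 → dc.

dc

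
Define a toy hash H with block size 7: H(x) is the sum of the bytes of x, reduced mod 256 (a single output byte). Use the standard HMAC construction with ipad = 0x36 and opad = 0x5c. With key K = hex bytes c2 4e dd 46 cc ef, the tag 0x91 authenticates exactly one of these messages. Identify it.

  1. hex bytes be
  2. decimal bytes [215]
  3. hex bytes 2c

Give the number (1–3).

Key hex bytes c2 4e dd 46 cc ef is 6 bytes ≤ B = 7; zero-pad to 7 bytes: K' = c2 4e dd 46 cc ef 00.
K' ⊕ ipad = f4 78 eb 70 fa d9 36; K' ⊕ opad = 9e 12 81 1a 90 b3 5c.
m1: inner = H(f4 78 eb 70 fa d9 36 be) = 8e; tag = H(9e 12 81 1a 90 b3 5c 8e) = 78
m2: inner = H(f4 78 eb 70 fa d9 36 d7) = a7; tag = H(9e 12 81 1a 90 b3 5c a7) = 91 ← matches
m3: inner = H(f4 78 eb 70 fa d9 36 2c) = fc; tag = H(9e 12 81 1a 90 b3 5c fc) = e6

2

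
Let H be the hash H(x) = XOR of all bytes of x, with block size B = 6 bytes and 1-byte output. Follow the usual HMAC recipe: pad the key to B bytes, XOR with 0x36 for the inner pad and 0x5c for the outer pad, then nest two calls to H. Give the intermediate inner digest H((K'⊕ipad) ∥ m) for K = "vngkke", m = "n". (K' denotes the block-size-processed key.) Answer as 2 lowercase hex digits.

74

Key "vngkke" = 76 6e 67 6b 6b 65 is exactly B = 6 bytes: K' = 76 6e 67 6b 6b 65.
K' ⊕ ipad = 40 58 51 5d 5d 53.
Inner input = 40 58 51 5d 5d 53 ∥ 6e.
Inner hash: XOR 40⊕58⊕51⊕5d⊕5d⊕53⊕6e = 74.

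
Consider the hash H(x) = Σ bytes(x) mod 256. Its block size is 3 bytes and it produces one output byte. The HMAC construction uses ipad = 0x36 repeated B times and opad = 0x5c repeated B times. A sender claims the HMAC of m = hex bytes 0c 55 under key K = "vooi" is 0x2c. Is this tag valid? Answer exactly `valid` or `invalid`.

Key "vooi" = 76 6f 6f 69 is 4 bytes > B = 3, so hash it first: H(key) = bd, then zero-pad to 3 bytes: K' = bd 00 00.
K' ⊕ ipad = 8b 36 36; K' ⊕ opad = e1 5c 5c.
Inner hash: sum = 139+54+54+12+85 = 344; mod 256 = 88 → 58.
Outer hash (recomputed tag): sum = 225+92+92+88 = 497; mod 256 = 241 → f1.
Recomputed tag = f1; claimed = 2c → mismatch.

invalid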